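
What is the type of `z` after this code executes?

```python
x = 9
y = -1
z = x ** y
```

int ** negative = float

float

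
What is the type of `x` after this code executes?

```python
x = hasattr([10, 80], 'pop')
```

hasattr() returns bool

bool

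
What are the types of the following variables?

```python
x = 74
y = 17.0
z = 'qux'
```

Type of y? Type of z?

y is assigned a number with a decimal point, so it is a float; z is assigned a quoted string literal, so it is a str

float, str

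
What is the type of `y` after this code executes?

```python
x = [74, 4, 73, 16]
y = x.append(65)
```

list.append() returns None (mutates in place)

NoneType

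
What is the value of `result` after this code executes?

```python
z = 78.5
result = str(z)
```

z = 78.5; result = '78.5'

'78.5'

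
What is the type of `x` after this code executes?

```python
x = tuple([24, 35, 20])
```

tuple() constructor returns tuple

tuple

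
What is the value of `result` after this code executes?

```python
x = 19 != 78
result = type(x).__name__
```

x is bool; result = 'bool'

'bool'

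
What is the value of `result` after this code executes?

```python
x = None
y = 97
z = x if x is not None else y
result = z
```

x = None; y = 97; z = 97; result = 97

97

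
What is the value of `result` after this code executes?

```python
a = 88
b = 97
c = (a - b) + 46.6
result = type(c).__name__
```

a is int; b is int; c is float; result = 'float'

'float'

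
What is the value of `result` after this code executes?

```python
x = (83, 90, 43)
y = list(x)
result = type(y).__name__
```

x is tuple; y is list; result = 'list'

'list'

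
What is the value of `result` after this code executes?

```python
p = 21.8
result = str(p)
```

p = 21.8; result = '21.8'

'21.8'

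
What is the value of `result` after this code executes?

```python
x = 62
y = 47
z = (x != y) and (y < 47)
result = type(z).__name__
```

x is int; y is int; z is bool; result = 'bool'

'bool'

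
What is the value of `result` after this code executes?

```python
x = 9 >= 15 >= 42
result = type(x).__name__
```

x is bool; result = 'bool'

'bool'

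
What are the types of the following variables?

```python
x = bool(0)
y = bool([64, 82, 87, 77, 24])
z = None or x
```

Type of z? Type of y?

None or bool returns the bool; bool() returns bool

bool, bool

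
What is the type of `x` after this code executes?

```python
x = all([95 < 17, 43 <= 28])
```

all() returns bool

bool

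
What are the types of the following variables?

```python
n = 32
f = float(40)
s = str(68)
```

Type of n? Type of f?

n is assigned a bare integer (no decimal point), so it is an int; f is assigned the result of calling float(), which returns a float

int, float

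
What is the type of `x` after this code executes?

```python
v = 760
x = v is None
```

'is' comparison returns bool

bool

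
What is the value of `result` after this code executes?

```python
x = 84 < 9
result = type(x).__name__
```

x is bool; result = 'bool'

'bool'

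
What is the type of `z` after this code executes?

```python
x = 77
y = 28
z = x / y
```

int / int = float

float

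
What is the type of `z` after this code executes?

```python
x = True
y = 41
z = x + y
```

bool + int = int (bool is subclass of int)

int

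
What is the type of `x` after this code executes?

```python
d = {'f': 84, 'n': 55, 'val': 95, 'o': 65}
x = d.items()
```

dict.items() returns dict_items view

dict_items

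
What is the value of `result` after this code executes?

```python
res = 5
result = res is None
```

res = 5; result = False

False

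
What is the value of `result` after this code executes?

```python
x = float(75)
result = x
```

x = 75.0; result = 75.0

75.0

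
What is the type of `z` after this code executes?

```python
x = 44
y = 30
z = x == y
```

Equality comparison returns bool

bool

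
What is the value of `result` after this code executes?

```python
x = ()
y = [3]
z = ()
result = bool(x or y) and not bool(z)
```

x = (); y = [3]; z = (); result = True

True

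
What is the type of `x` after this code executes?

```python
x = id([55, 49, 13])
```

id() returns int

int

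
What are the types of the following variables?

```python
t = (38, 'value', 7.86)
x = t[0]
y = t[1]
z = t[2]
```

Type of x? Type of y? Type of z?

tuple[0] is int; tuple[1] is str; tuple[2] is float

int, str, float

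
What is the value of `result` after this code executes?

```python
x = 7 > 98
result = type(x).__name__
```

x is bool; result = 'bool'

'bool'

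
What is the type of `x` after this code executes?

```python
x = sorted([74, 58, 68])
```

sorted() always returns list

list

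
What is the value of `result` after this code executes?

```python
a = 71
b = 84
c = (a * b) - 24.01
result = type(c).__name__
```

a is int; b is int; c is float; result = 'float'

'float'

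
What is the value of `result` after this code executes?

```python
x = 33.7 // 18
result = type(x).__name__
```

x is float; result = 'float'

'float'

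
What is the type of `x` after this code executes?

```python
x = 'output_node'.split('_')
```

str.split() returns list

list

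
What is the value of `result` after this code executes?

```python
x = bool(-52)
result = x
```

x = True; result = True

True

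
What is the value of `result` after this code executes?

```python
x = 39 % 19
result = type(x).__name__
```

x is int; result = 'int'

'int'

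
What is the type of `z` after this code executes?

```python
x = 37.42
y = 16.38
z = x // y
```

float // float = float

float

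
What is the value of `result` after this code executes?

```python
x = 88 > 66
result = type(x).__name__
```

x is bool; result = 'bool'

'bool'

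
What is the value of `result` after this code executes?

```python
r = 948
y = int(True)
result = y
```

r = 948; y = 1; result = 1

1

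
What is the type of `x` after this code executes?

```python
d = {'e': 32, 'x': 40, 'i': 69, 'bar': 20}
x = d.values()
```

.values() returns dict_values view

dict_values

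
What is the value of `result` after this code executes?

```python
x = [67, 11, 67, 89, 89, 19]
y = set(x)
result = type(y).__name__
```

x is list; y is set; result = 'set'

'set'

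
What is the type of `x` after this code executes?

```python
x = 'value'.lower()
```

str.lower() returns str

str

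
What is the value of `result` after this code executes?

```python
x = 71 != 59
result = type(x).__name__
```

x is bool; result = 'bool'

'bool'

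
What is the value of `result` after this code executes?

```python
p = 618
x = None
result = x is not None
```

p = 618; x = None; result = False

False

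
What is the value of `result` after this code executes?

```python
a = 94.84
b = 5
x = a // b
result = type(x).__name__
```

a is float; b is int; x is float; result = 'float'

'float'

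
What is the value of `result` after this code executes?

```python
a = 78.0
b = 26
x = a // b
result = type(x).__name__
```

a is float; b is int; x is float; result = 'float'

'float'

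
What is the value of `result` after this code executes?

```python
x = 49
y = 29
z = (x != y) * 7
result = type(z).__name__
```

x is int; y is int; z is int; result = 'int'

'int'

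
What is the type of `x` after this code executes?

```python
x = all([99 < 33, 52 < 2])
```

all() returns bool

bool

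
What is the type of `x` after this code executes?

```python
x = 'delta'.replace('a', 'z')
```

str.replace() returns str

str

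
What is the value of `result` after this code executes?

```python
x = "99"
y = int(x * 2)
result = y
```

x = '99'; y = 9999; result = 9999

9999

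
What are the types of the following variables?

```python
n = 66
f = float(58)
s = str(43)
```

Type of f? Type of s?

f is assigned the result of calling float(), which returns a float; s is assigned the result of calling str(), which returns a str

float, str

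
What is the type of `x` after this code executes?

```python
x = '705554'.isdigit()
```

str.isdigit() returns bool

bool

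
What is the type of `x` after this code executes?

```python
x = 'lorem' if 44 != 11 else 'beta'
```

Both branches of conditional are str

str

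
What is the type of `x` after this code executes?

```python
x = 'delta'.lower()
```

str.lower() returns str

str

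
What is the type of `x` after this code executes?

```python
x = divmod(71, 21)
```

divmod() returns tuple of (quotient, remainder)

tuple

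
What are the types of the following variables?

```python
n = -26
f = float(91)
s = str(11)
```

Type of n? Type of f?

n is assigned a bare integer (no decimal point), so it is an int; f is assigned the result of calling float(), which returns a float

int, float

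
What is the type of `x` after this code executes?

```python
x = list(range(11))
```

list(range()) returns list

list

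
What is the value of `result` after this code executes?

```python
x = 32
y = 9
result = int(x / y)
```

x = 32; y = 9; result = 3

3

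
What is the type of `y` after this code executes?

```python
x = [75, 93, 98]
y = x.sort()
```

list.sort() returns None (mutates in place)

NoneType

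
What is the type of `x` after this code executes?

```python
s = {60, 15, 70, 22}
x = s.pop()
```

Popping from set[int] returns int

int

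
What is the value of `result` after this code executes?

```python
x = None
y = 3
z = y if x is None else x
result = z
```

x = None; y = 3; z = 3; result = 3

3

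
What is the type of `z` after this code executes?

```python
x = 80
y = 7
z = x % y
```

int % int = int

int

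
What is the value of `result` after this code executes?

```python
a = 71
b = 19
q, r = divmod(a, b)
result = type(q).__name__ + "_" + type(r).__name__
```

a is int; b is int; q is int; r is int; result = 'int_int'

'int_int'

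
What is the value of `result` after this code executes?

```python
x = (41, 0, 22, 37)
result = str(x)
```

x = (41, 0, 22, 37); result = '(41, 0, 22, 37)'

'(41, 0, 22, 37)'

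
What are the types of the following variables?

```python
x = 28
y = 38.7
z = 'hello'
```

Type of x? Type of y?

x is assigned a bare integer (no decimal point), so it is an int; y is assigned a number with a decimal point, so it is a float

int, float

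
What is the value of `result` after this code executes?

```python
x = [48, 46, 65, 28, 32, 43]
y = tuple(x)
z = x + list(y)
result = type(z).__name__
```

x is list; y is tuple; z is list; result = 'list'

'list'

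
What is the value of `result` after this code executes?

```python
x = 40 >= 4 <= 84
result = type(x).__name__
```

x is bool; result = 'bool'

'bool'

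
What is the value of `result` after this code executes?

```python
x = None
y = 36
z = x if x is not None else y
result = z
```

x = None; y = 36; z = 36; result = 36

36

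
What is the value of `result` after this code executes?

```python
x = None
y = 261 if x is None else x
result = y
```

x = None; y = 261; result = 261

261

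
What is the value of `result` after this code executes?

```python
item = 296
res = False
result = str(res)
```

item = 296; res = False; result = 'False'

'False'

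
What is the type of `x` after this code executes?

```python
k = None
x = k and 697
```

'and' returns first falsy value (None)

NoneType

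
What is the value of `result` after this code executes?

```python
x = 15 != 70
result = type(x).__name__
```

x is bool; result = 'bool'

'bool'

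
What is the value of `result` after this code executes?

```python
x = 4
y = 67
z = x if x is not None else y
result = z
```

x = 4; y = 67; z = 4; result = 4

4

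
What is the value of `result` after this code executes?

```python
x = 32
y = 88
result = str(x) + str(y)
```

x = 32; y = 88; result = '3288'

'3288'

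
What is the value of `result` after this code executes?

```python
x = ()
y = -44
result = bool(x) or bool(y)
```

x = (); y = -44; result = True

True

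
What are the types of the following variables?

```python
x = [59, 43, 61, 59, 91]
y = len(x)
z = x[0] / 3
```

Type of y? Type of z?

len() returns int; int / int = float

int, float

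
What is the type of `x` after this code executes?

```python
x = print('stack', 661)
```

print() returns None

NoneType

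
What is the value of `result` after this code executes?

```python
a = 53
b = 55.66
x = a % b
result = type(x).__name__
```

a is int; b is float; x is float; result = 'float'

'float'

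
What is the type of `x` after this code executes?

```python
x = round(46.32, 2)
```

round() with decimal places returns float

float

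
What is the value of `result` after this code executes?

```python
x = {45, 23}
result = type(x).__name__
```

x is set; result = 'set'

'set'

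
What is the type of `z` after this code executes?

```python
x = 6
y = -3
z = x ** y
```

int ** negative = float

float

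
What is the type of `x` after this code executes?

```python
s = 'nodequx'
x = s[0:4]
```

Slicing a str returns str

str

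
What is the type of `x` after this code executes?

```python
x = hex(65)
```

hex() returns str representation

str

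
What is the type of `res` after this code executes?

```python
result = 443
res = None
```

None has type NoneType

NoneType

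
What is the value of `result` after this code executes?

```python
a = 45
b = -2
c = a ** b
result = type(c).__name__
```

a is int; b is int; c is float; result = 'float'

'float'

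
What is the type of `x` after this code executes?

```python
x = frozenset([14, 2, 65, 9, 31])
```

frozenset() returns frozenset

frozenset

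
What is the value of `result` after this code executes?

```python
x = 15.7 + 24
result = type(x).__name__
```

x is float; result = 'float'

'float'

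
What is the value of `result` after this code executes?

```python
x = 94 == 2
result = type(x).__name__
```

x is bool; result = 'bool'

'bool'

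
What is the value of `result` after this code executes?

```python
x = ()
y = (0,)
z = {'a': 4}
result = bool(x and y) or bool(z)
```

x = (); y = (0,); z = {'a': 4}; result = True

True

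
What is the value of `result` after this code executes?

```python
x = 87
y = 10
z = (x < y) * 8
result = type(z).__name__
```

x is int; y is int; z is int; result = 'int'

'int'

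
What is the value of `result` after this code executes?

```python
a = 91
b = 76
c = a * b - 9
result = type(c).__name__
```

a is int; b is int; c is int; result = 'int'

'int'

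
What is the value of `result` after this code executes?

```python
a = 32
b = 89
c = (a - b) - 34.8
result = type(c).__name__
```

a is int; b is int; c is float; result = 'float'

'float'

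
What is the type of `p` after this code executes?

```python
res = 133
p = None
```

None has type NoneType

NoneType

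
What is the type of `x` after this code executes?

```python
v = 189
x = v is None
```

'is' comparison returns bool

bool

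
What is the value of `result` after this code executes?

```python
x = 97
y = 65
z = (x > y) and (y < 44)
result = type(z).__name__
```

x is int; y is int; z is bool; result = 'bool'

'bool'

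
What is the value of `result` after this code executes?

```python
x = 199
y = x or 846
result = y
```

x = 199; y = 199; result = 199

199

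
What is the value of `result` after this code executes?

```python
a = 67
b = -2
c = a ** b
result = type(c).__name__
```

a is int; b is int; c is float; result = 'float'

'float'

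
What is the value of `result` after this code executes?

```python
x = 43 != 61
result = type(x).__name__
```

x is bool; result = 'bool'

'bool'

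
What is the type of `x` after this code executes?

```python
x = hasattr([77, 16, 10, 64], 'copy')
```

hasattr() returns bool

bool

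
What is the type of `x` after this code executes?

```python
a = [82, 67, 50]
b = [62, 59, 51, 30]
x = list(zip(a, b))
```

list(zip()) returns a list of tuples

list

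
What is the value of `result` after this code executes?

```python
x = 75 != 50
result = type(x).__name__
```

x is bool; result = 'bool'

'bool'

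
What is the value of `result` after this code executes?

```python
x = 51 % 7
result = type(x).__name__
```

x is int; result = 'int'

'int'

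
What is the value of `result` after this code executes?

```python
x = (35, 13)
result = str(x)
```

x = (35, 13); result = '(35, 13)'

'(35, 13)'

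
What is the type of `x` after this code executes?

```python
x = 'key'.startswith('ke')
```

str.startswith() returns bool

bool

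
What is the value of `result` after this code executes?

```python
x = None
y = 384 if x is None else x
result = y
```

x = None; y = 384; result = 384

384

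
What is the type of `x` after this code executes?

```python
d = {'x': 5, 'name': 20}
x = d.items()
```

dict.items() returns dict_items view

dict_items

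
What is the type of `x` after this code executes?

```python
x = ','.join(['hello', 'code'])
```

str.join() returns str

str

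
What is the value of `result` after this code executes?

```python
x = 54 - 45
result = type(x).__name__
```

x is int; result = 'int'

'int'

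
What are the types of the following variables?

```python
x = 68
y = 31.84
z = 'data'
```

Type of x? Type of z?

x is assigned a bare integer (no decimal point), so it is an int; z is assigned a quoted string literal, so it is a str

int, str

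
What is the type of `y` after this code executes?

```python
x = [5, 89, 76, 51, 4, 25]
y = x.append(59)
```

list.append() returns None (mutates in place)

NoneType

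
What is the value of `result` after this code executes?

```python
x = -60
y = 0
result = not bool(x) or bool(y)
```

x = -60; y = 0; result = False

False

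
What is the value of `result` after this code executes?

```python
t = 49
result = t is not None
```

t = 49; result = True

True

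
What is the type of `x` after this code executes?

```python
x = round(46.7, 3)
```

round() with decimal places returns float

float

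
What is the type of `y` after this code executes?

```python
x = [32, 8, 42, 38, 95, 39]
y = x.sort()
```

list.sort() returns None (mutates in place)

NoneType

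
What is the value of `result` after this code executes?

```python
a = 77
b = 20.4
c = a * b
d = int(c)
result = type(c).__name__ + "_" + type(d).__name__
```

a is int; b is float; c is float; d is int; result = 'float_int'

'float_int'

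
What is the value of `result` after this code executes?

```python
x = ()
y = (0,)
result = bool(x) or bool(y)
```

x = (); y = (0,); result = True

True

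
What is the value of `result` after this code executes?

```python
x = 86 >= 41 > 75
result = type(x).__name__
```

x is bool; result = 'bool'

'bool'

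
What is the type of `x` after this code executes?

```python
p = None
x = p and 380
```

'and' returns first falsy value (None)

NoneType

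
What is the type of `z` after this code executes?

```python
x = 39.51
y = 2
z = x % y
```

float % int = float

float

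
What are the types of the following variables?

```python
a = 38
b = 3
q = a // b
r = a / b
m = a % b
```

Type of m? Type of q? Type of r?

% of ints returns int; // returns int; / returns float

int, int, float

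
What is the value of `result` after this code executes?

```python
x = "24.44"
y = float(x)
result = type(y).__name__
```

x is str; y is float; result = 'float'

'float'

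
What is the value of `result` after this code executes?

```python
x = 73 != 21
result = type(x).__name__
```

x is bool; result = 'bool'

'bool'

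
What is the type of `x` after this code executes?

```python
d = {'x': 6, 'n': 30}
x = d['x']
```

Accessing dict[str, int] with str key returns int

int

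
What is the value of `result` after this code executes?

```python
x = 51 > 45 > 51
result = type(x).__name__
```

x is bool; result = 'bool'

'bool'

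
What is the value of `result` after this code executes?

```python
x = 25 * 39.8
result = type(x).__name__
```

x is float; result = 'float'

'float'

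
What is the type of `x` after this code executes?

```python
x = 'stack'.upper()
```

str.upper() returns str

str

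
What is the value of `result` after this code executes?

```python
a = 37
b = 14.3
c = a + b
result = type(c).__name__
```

a is int; b is float; c is float; result = 'float'

'float'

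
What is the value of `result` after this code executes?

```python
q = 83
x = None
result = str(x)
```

q = 83; x = None; result = 'None'

'None'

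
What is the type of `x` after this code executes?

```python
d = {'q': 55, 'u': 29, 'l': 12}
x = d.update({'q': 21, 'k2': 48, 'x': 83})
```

dict.update() returns None

NoneType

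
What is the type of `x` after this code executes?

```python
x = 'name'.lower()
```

str.lower() returns str

str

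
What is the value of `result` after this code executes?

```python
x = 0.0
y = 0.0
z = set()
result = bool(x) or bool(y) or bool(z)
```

x = 0.0; y = 0.0; z = set(); result = False

False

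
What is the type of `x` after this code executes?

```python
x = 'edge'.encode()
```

str.encode() returns bytes

bytes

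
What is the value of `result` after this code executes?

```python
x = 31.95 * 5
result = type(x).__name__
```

x is float; result = 'float'

'float'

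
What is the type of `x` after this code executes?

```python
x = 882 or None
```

'or' returns first truthy value

int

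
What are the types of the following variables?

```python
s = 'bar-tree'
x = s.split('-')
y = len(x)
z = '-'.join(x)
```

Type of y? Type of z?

len() returns int; str.join() returns str

int, str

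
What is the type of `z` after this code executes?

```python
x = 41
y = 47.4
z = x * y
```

int * float = float

float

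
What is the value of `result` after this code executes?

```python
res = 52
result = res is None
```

res = 52; result = False

False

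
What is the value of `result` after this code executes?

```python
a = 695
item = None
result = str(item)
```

a = 695; item = None; result = 'None'

'None'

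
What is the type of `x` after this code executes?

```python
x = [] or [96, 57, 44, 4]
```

'or' returns first truthy value (list)

list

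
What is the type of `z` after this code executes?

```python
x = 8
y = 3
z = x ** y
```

positive int ** positive int = int

int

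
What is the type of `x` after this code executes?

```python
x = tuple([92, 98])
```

tuple() constructor returns tuple

tuple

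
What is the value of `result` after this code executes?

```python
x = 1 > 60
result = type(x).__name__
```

x is bool; result = 'bool'

'bool'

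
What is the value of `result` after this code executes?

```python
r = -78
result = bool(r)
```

r = -78; result = True

True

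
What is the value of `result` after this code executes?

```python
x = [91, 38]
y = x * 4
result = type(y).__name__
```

x is list; y is list; result = 'list'

'list'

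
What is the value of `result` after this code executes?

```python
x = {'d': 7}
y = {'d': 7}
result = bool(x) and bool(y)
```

x = {'d': 7}; y = {'d': 7}; result = True

True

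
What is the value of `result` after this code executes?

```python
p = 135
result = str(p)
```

p = 135; result = '135'

'135'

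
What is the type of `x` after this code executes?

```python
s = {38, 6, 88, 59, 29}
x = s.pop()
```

Popping from set[int] returns int

int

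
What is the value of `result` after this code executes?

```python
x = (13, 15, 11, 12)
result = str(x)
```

x = (13, 15, 11, 12); result = '(13, 15, 11, 12)'

'(13, 15, 11, 12)'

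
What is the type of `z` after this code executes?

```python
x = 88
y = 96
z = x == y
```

Equality comparison returns bool

bool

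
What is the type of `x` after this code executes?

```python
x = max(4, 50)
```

max() of ints returns int

int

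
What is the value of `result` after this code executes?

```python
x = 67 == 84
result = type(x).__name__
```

x is bool; result = 'bool'

'bool'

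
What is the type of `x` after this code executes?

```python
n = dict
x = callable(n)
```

callable() returns bool

bool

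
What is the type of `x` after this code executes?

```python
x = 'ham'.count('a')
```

str.count() returns int

int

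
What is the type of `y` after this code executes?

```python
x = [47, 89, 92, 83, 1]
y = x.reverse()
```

list.reverse() returns None

NoneType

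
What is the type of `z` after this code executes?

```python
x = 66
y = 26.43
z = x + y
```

int + float = float

float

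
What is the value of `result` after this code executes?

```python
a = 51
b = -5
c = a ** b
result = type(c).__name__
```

a is int; b is int; c is float; result = 'float'

'float'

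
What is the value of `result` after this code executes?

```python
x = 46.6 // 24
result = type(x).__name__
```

x is float; result = 'float'

'float'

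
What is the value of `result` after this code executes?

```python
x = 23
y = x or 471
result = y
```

x = 23; y = 23; result = 23

23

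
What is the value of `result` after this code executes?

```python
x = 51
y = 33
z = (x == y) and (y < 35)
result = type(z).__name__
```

x is int; y is int; z is bool; result = 'bool'

'bool'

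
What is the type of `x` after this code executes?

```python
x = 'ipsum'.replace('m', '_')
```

str.replace() returns str

str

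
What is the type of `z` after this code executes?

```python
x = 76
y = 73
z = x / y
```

int / int = float

float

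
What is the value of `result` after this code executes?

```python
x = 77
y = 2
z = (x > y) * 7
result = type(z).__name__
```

x is int; y is int; z is int; result = 'int'

'int'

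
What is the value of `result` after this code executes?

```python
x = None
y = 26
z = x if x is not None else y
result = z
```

x = None; y = 26; z = 26; result = 26

26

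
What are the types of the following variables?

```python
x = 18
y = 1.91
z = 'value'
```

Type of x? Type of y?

x is assigned a bare integer (no decimal point), so it is an int; y is assigned a number with a decimal point, so it is a float

int, float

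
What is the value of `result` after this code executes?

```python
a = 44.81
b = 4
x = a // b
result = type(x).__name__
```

a is float; b is int; x is float; result = 'float'

'float'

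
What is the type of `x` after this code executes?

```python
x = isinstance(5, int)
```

isinstance() returns bool

bool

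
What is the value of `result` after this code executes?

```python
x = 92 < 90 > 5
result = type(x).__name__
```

x is bool; result = 'bool'

'bool'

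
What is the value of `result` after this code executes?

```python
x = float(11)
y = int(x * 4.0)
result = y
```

x = 11.0; y = 44; result = 44

44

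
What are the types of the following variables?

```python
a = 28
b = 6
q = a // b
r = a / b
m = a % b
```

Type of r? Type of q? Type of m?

/ returns float; // returns int; % of ints returns int

float, int, int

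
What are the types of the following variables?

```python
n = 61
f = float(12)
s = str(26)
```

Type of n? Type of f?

n is assigned a bare integer (no decimal point), so it is an int; f is assigned the result of calling float(), which returns a float

int, float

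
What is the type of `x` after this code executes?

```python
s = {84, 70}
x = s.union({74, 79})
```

set.union() returns a new set

set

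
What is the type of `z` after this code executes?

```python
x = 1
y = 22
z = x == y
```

Equality comparison returns bool

bool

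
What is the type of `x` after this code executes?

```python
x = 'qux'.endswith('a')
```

str.endswith() returns bool

bool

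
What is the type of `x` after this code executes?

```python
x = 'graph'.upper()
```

str.upper() returns str

str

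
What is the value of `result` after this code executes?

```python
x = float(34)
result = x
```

x = 34.0; result = 34.0

34.0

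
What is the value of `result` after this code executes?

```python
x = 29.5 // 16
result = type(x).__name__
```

x is float; result = 'float'

'float'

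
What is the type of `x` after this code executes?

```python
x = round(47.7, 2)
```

round() with decimal places returns float

float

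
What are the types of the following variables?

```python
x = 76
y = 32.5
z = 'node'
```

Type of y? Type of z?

y is assigned a number with a decimal point, so it is a float; z is assigned a quoted string literal, so it is a str

float, str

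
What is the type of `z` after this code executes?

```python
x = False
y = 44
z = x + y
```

bool + int = int (bool is subclass of int)

int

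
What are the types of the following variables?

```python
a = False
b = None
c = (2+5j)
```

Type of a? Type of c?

a is assigned the constant False, which has type bool; c is assigned (2+5j), an int plus an imaginary literal (j suffix), which evaluates to complex

bool, complex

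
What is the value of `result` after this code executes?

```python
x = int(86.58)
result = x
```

x = 86; result = 86

86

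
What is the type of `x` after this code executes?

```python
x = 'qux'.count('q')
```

str.count() returns int

int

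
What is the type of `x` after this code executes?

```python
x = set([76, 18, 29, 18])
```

set() constructor returns set

set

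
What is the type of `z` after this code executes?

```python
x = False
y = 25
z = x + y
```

bool + int = int (bool is subclass of int)

int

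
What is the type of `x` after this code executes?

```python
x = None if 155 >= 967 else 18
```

155 >= 967 is False, so the else branch is taken

int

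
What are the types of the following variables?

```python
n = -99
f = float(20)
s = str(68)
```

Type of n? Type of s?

n is assigned a bare integer (no decimal point), so it is an int; s is assigned the result of calling str(), which returns a str

int, str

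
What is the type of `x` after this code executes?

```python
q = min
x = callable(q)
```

callable() returns bool

bool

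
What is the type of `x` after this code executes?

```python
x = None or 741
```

'or' with None returns the other truthy value

int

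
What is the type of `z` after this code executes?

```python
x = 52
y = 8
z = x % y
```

int % int = int

int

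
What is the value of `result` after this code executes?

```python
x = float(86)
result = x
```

x = 86.0; result = 86.0

86.0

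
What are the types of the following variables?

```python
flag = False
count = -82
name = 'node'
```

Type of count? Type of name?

count is assigned a bare integer (no decimal point), so it is an int; name is assigned a quoted string literal, so it is a str

int, str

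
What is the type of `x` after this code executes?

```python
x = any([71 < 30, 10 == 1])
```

any() returns bool

bool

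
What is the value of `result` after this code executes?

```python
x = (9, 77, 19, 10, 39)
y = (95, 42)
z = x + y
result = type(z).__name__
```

x is tuple; y is tuple; z is tuple; result = 'tuple'

'tuple'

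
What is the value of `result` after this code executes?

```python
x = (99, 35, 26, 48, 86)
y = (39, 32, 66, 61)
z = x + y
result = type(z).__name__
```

x is tuple; y is tuple; z is tuple; result = 'tuple'

'tuple'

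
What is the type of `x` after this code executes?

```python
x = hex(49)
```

hex() returns str representation

str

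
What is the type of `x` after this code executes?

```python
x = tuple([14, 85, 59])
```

tuple() constructor returns tuple

tuple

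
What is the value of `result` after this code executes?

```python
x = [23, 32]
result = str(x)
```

x = [23, 32]; result = '[23, 32]'

'[23, 32]'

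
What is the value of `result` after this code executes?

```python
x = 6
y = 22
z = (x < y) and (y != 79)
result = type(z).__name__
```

x is int; y is int; z is bool; result = 'bool'

'bool'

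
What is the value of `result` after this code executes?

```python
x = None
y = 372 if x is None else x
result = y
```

x = None; y = 372; result = 372

372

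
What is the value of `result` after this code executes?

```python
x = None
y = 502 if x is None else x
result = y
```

x = None; y = 502; result = 502

502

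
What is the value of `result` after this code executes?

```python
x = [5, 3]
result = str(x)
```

x = [5, 3]; result = '[5, 3]'

'[5, 3]'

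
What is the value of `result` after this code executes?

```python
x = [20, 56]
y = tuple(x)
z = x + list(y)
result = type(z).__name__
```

x is list; y is tuple; z is list; result = 'list'

'list'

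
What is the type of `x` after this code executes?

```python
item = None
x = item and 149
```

'and' returns first falsy value (None)

NoneType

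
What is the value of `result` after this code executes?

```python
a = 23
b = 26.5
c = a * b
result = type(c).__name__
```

a is int; b is float; c is float; result = 'float'

'float'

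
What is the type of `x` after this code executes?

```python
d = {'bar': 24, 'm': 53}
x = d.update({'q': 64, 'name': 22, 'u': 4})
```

dict.update() returns None

NoneType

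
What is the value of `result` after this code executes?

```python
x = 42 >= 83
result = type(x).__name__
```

x is bool; result = 'bool'

'bool'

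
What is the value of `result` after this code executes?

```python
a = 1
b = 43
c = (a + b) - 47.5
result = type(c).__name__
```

a is int; b is int; c is float; result = 'float'

'float'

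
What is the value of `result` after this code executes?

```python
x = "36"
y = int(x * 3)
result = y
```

x = '36'; y = 363636; result = 363636

363636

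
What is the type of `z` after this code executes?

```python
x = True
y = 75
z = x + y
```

bool + int = int (bool is subclass of int)

int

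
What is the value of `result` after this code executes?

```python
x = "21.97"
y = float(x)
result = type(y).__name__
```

x is str; y is float; result = 'float'

'float'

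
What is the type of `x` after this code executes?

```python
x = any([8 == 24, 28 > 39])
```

any() returns bool

bool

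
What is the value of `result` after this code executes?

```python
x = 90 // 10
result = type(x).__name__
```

x is int; result = 'int'

'int'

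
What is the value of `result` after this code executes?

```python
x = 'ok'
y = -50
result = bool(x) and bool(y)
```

x = 'ok'; y = -50; result = True

True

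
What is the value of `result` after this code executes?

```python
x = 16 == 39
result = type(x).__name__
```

x is bool; result = 'bool'

'bool'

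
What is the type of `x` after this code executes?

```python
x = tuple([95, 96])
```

tuple() constructor returns tuple

tuple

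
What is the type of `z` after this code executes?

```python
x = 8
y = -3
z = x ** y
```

int ** negative = float

float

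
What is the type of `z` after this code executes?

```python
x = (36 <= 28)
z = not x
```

'not' returns bool

bool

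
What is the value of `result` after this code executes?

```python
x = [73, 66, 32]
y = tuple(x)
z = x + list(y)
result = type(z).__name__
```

x is list; y is tuple; z is list; result = 'list'

'list'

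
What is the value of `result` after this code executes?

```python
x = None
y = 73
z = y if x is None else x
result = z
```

x = None; y = 73; z = 73; result = 73

73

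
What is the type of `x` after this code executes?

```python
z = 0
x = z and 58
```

'and' returns first falsy value (0 is int)

int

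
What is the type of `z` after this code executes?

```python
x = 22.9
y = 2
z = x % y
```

float % int = float

float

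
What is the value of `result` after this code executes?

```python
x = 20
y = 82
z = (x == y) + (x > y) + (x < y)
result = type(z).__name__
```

x is int; y is int; z is int; result = 'int'

'int'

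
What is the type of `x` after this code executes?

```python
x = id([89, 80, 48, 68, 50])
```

id() returns int

int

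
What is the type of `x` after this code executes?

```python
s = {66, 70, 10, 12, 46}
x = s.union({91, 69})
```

set.union() returns a new set

set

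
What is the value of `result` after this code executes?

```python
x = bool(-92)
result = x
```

x = True; result = True

True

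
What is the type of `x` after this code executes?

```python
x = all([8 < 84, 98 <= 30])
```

all() returns bool

bool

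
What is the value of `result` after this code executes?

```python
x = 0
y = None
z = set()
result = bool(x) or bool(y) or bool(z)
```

x = 0; y = None; z = set(); result = False

False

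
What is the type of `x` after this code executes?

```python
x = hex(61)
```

hex() returns str representation

str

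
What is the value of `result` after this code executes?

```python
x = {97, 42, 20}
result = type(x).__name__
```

x is set; result = 'set'

'set'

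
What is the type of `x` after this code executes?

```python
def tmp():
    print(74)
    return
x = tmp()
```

Bare return returns None

NoneType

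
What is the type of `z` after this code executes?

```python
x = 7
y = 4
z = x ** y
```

positive int ** positive int = int

int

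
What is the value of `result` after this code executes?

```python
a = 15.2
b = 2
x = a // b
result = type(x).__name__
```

a is float; b is int; x is float; result = 'float'

'float'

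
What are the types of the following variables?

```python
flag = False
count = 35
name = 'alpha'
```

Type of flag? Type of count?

flag is assigned the constant False, which has type bool; count is assigned a bare integer (no decimal point), so it is an int

bool, int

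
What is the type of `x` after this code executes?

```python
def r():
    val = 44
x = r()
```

Function without return returns None

NoneType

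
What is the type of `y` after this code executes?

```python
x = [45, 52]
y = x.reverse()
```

list.reverse() returns None

NoneType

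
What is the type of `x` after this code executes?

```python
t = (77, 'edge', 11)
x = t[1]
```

Index 1 of tuple is a str literal

str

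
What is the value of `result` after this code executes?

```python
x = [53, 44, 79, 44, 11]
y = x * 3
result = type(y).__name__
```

x is list; y is list; result = 'list'

'list'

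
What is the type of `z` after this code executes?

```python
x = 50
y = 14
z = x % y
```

int % int = int

int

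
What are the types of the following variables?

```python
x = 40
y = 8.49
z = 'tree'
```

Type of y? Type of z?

y is assigned a number with a decimal point, so it is a float; z is assigned a quoted string literal, so it is a str

float, str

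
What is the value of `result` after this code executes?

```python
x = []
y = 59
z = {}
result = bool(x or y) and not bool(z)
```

x = []; y = 59; z = {}; result = True

True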